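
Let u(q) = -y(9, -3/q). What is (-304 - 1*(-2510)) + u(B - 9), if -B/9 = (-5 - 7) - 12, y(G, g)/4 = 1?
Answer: 2202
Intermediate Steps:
y(G, g) = 4 (y(G, g) = 4*1 = 4)
B = 216 (B = -9*((-5 - 7) - 12) = -9*(-12 - 12) = -9*(-24) = 216)
u(q) = -4 (u(q) = -1*4 = -4)
(-304 - 1*(-2510)) + u(B - 9) = (-304 - 1*(-2510)) - 4 = (-304 + 2510) - 4 = 2206 - 4 = 2202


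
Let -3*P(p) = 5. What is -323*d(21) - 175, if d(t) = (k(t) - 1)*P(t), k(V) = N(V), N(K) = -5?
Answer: -3405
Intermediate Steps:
k(V) = -5
P(p) = -5/3 (P(p) = -⅓*5 = -5/3)
d(t) = 10 (d(t) = (-5 - 1)*(-5/3) = -6*(-5/3) = 10)
-323*d(21) - 175 = -323*10 - 175 = -3230 - 175 = -3405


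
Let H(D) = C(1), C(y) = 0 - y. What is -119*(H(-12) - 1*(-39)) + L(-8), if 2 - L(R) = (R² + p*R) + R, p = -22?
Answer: -4752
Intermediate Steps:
C(y) = -y
H(D) = -1 (H(D) = -1*1 = -1)
L(R) = 2 - R² + 21*R (L(R) = 2 - ((R² - 22*R) + R) = 2 - (R² - 21*R) = 2 + (-R² + 21*R) = 2 - R² + 21*R)
-119*(H(-12) - 1*(-39)) + L(-8) = -119*(-1 - 1*(-39)) + (2 - 1*(-8)² + 21*(-8)) = -119*(-1 + 39) + (2 - 1*64 - 168) = -119*38 + (2 - 64 - 168) = -4522 - 230 = -4752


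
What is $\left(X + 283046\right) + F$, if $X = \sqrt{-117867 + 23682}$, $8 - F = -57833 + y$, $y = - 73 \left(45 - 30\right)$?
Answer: $341982 + 3 i \sqrt{10465} \approx 3.4198 \cdot 10^{5} + 306.9 i$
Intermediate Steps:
$y = -1095$ ($y = \left(-73\right) 15 = -1095$)
$F = 58936$ ($F = 8 - \left(-57833 - 1095\right) = 8 - -58928 = 8 + 58928 = 58936$)
$X = 3 i \sqrt{10465}$ ($X = \sqrt{-94185} = 3 i \sqrt{10465} \approx 306.9 i$)
$\left(X + 283046\right) + F = \left(3 i \sqrt{10465} + 283046\right) + 58936 = \left(283046 + 3 i \sqrt{10465}\right) + 58936 = 341982 + 3 i \sqrt{10465}$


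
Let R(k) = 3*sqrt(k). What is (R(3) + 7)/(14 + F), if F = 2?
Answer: 7/16 + 3*sqrt(3)/16 ≈ 0.76226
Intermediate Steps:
(R(3) + 7)/(14 + F) = (3*sqrt(3) + 7)/(14 + 2) = (7 + 3*sqrt(3))/16 = (7 + 3*sqrt(3))*(1/16) = 7/16 + 3*sqrt(3)/16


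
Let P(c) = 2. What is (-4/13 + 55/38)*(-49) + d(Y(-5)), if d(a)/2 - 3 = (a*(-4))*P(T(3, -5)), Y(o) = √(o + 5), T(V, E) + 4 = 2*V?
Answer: -24623/494 ≈ -49.844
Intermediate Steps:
T(V, E) = -4 + 2*V
Y(o) = √(5 + o)
d(a) = 6 - 16*a (d(a) = 6 + 2*((a*(-4))*2) = 6 + 2*(-4*a*2) = 6 + 2*(-8*a) = 6 - 16*a)
(-4/13 + 55/38)*(-49) + d(Y(-5)) = (-4/13 + 55/38)*(-49) + (6 - 16*√(5 - 5)) = (-4*1/13 + 55*(1/38))*(-49) + (6 - 16*√0) = (-4/13 + 55/38)*(-49) + (6 - 16*0) = (563/494)*(-49) + (6 + 0) = -27587/494 + 6 = -24623/494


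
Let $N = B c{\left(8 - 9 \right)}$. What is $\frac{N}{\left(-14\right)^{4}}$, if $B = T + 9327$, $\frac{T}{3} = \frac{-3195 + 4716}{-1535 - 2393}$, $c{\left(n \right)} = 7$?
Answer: $\frac{36631893}{21556864} \approx 1.6993$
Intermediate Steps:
$T = - \frac{4563}{3928}$ ($T = 3 \frac{-3195 + 4716}{-1535 - 2393} = 3 \frac{1521}{-3928} = 3 \cdot 1521 \left(- \frac{1}{3928}\right) = 3 \left(- \frac{1521}{3928}\right) = - \frac{4563}{3928} \approx -1.1617$)
$B = \frac{36631893}{3928}$ ($B = - \frac{4563}{3928} + 9327 = \frac{36631893}{3928} \approx 9325.8$)
$N = \frac{256423251}{3928}$ ($N = \frac{36631893}{3928} \cdot 7 = \frac{256423251}{3928} \approx 65281.0$)
$\frac{N}{\left(-14\right)^{4}} = \frac{256423251}{3928 \left(-14\right)^{4}} = \frac{256423251}{3928 \cdot 38416} = \frac{256423251}{3928} \cdot \frac{1}{38416} = \frac{36631893}{21556864}$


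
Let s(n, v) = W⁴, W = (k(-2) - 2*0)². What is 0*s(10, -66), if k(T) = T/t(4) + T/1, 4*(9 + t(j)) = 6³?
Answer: 0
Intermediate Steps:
t(j) = 45 (t(j) = -9 + (¼)*6³ = -9 + (¼)*216 = -9 + 54 = 45)
k(T) = 46*T/45 (k(T) = T/45 + T/1 = T*(1/45) + T*1 = T/45 + T = 46*T/45)
W = 8464/2025 (W = ((46/45)*(-2) - 2*0)² = (-92/45 + 0)² = (-92/45)² = 8464/2025 ≈ 4.1798)
s(n, v) = 5132188731375616/16815125390625 (s(n, v) = (8464/2025)⁴ = 5132188731375616/16815125390625)
0*s(10, -66) = 0*(5132188731375616/16815125390625) = 0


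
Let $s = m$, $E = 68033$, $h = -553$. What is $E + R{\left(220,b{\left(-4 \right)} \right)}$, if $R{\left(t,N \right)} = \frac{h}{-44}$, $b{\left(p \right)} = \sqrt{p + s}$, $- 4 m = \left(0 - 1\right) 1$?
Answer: $\frac{2994005}{44} \approx 68046.0$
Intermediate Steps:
$m = \frac{1}{4}$ ($m = - \frac{\left(0 - 1\right) 1}{4} = - \frac{\left(-1\right) 1}{4} = \left(- \frac{1}{4}\right) \left(-1\right) = \frac{1}{4} \approx 0.25$)
$s = \frac{1}{4} \approx 0.25$
$b{\left(p \right)} = \sqrt{\frac{1}{4} + p}$ ($b{\left(p \right)} = \sqrt{p + \frac{1}{4}} = \sqrt{\frac{1}{4} + p}$)
$R{\left(t,N \right)} = \frac{553}{44}$ ($R{\left(t,N \right)} = - \frac{553}{-44} = \left(-553\right) \left(- \frac{1}{44}\right) = \frac{553}{44}$)
$E + R{\left(220,b{\left(-4 \right)} \right)} = 68033 + \frac{553}{44} = \frac{2994005}{44}$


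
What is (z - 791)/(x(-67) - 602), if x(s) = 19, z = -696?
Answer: 1487/583 ≈ 2.5506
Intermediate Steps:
(z - 791)/(x(-67) - 602) = (-696 - 791)/(19 - 602) = -1487/(-583) = -1487*(-1/583) = 1487/583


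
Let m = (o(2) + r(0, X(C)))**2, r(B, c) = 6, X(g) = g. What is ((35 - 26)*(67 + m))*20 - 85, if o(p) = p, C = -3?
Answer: 23495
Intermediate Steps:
m = 64 (m = (2 + 6)**2 = 8**2 = 64)
((35 - 26)*(67 + m))*20 - 85 = ((35 - 26)*(67 + 64))*20 - 85 = (9*131)*20 - 85 = 1179*20 - 85 = 23580 - 85 = 23495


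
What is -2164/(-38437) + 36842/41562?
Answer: 753018061/798759297 ≈ 0.94273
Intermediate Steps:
-2164/(-38437) + 36842/41562 = -2164*(-1/38437) + 36842*(1/41562) = 2164/38437 + 18421/20781 = 753018061/798759297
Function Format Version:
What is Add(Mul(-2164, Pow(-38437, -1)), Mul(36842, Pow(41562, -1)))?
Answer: Rational(753018061, 798759297) ≈ 0.94273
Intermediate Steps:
Add(Mul(-2164, Pow(-38437, -1)), Mul(36842, Pow(41562, -1))) = Add(Mul(-2164, Rational(-1, 38437)), Mul(36842, Rational(1, 41562))) = Add(Rational(2164, 38437), Rational(18421, 20781)) = Rational(753018061, 798759297)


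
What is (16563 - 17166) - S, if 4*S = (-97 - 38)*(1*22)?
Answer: 279/2 ≈ 139.50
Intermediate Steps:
S = -1485/2 (S = ((-97 - 38)*(1*22))/4 = (-135*22)/4 = (1/4)*(-2970) = -1485/2 ≈ -742.50)
(16563 - 17166) - S = (16563 - 17166) - 1*(-1485/2) = -603 + 1485/2 = 279/2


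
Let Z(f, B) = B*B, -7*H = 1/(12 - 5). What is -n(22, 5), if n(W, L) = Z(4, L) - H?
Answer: -1226/49 ≈ -25.020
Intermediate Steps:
H = -1/49 (H = -1/(7*(12 - 5)) = -1/7/7 = -1/7*1/7 = -1/49 ≈ -0.020408)
Z(f, B) = B**2
n(W, L) = 1/49 + L**2 (n(W, L) = L**2 - 1*(-1/49) = L**2 + 1/49 = 1/49 + L**2)
-n(22, 5) = -(1/49 + 5**2) = -(1/49 + 25) = -1*1226/49 = -1226/49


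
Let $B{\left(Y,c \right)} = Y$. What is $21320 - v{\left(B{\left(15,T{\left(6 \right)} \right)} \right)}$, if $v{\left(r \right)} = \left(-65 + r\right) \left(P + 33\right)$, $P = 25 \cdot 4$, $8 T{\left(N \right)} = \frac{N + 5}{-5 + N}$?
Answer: $27970$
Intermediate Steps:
$T{\left(N \right)} = \frac{5 + N}{8 \left(-5 + N\right)}$ ($T{\left(N \right)} = \frac{\left(N + 5\right) \frac{1}{-5 + N}}{8} = \frac{\left(5 + N\right) \frac{1}{-5 + N}}{8} = \frac{\frac{1}{-5 + N} \left(5 + N\right)}{8} = \frac{5 + N}{8 \left(-5 + N\right)}$)
$P = 100$
$v{\left(r \right)} = -8645 + 133 r$ ($v{\left(r \right)} = \left(-65 + r\right) \left(100 + 33\right) = \left(-65 + r\right) 133 = -8645 + 133 r$)
$21320 - v{\left(B{\left(15,T{\left(6 \right)} \right)} \right)} = 21320 - \left(-8645 + 133 \cdot 15\right) = 21320 - \left(-8645 + 1995\right) = 21320 - -6650 = 21320 + 6650 = 27970$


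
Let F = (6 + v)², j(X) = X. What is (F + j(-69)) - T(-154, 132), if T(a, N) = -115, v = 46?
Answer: 2750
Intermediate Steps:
F = 2704 (F = (6 + 46)² = 52² = 2704)
(F + j(-69)) - T(-154, 132) = (2704 - 69) - 1*(-115) = 2635 + 115 = 2750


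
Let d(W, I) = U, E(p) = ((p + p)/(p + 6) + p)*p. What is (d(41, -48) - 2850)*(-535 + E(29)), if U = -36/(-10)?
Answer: -176362944/175 ≈ -1.0078e+6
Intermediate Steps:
E(p) = p*(p + 2*p/(6 + p)) (E(p) = ((2*p)/(6 + p) + p)*p = (2*p/(6 + p) + p)*p = (p + 2*p/(6 + p))*p = p*(p + 2*p/(6 + p)))
U = 18/5 (U = -36*(-⅒) = 18/5 ≈ 3.6000)
d(W, I) = 18/5
(d(41, -48) - 2850)*(-535 + E(29)) = (18/5 - 2850)*(-535 + 29²*(8 + 29)/(6 + 29)) = -14232*(-535 + 841*37/35)/5 = -14232*(-535 + 841*(1/35)*37)/5 = -14232*(-535 + 31117/35)/5 = -14232/5*12392/35 = -176362944/175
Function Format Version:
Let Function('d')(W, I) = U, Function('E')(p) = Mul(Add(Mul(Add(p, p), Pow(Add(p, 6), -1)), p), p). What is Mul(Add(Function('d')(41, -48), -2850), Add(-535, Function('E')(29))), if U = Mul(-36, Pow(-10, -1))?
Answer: Rational(-176362944, 175) ≈ -1.0078e+6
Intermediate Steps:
Function('E')(p) = Mul(p, Add(p, Mul(2, p, Pow(Add(6, p), -1)))) (Function('E')(p) = Mul(Add(Mul(Mul(2, p), Pow(Add(6, p), -1)), p), p) = Mul(Add(Mul(2, p, Pow(Add(6, p), -1)), p), p) = Mul(Add(p, Mul(2, p, Pow(Add(6, p), -1))), p) = Mul(p, Add(p, Mul(2, p, Pow(Add(6, p), -1)))))
U = Rational(18, 5) (U = Mul(-36, Rational(-1, 10)) = Rational(18, 5) ≈ 3.6000)
Function('d')(W, I) = Rational(18, 5)
Mul(Add(Function('d')(41, -48), -2850), Add(-535, Function('E')(29))) = Mul(Add(Rational(18, 5), -2850), Add(-535, Mul(Pow(29, 2), Pow(Add(6, 29), -1), Add(8, 29)))) = Mul(Rational(-14232, 5), Add(-535, Mul(841, Pow(35, -1), 37))) = Mul(Rational(-14232, 5), Add(-535, Mul(841, Rational(1, 35), 37))) = Mul(Rational(-14232, 5), Add(-535, Rational(31117, 35))) = Mul(Rational(-14232, 5), Rational(12392, 35)) = Rational(-176362944, 175)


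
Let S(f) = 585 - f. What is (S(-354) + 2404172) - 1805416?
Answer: 599695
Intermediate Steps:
(S(-354) + 2404172) - 1805416 = ((585 - 1*(-354)) + 2404172) - 1805416 = ((585 + 354) + 2404172) - 1805416 = (939 + 2404172) - 1805416 = 2405111 - 1805416 = 599695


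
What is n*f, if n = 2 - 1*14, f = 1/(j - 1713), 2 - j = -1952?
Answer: -12/241 ≈ -0.049793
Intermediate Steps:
j = 1954 (j = 2 - 1*(-1952) = 2 + 1952 = 1954)
f = 1/241 (f = 1/(1954 - 1713) = 1/241 ≈ 0.0041494)
n = -12 (n = 2 - 14 = -12)
n*f = -12*1/241 = -12/241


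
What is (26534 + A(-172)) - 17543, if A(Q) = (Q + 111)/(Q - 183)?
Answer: 3191866/355 ≈ 8991.2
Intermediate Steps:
A(Q) = (111 + Q)/(-183 + Q)
(26534 + A(-172)) - 17543 = (26534 + (111 - 172)/(-183 - 172)) - 17543 = (26534 - 61/(-355)) - 17543 = (26534 - 1/355*(-61)) - 17543 = (26534 + 61/355) - 17543 = 9419631/355 - 17543 = 3191866/355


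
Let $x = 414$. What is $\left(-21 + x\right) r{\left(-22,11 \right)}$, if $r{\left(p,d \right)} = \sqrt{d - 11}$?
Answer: $0$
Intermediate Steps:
$r{\left(p,d \right)} = \sqrt{-11 + d}$
$\left(-21 + x\right) r{\left(-22,11 \right)} = \left(-21 + 414\right) \sqrt{-11 + 11} = 393 \sqrt{0} = 393 \cdot 0 = 0$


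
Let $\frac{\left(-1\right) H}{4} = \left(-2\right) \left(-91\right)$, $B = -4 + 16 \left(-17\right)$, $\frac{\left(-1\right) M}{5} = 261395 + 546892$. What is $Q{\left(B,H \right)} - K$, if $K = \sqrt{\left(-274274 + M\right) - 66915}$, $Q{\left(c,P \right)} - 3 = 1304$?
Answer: $1307 - 4 i \sqrt{273914} \approx 1307.0 - 2093.5 i$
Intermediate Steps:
$M = -4041435$ ($M = - 5 \left(261395 + 546892\right) = \left(-5\right) 808287 = -4041435$)
$B = -276$ ($B = -4 - 272 = -276$)
$H = -728$ ($H = - 4 \left(\left(-2\right) \left(-91\right)\right) = \left(-4\right) 182 = -728$)
$Q{\left(c,P \right)} = 1307$ ($Q{\left(c,P \right)} = 3 + 1304 = 1307$)
$K = 4 i \sqrt{273914}$ ($K = \sqrt{\left(-274274 - 4041435\right) - 66915} = \sqrt{-4315709 - 66915} = \sqrt{-4382624} = 4 i \sqrt{273914} \approx 2093.5 i$)
$Q{\left(B,H \right)} - K = 1307 - 4 i \sqrt{273914}$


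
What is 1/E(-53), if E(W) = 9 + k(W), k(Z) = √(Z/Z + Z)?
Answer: 9/133 - 2*I*√13/133 ≈ 0.067669 - 0.054219*I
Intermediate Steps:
k(Z) = √(1 + Z)
E(W) = 9 + √(1 + W)
1/E(-53) = 1/(9 + √(1 - 53)) = 1/(9 + √(-52)) = 1/(9 + 2*I*√13)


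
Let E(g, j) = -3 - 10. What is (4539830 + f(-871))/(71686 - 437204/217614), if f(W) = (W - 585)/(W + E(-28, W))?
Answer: 4198706427183/66297620000 ≈ 63.331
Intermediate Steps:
E(g, j) = -13
f(W) = (-585 + W)/(-13 + W) (f(W) = (W - 585)/(W - 13) = (-585 + W)/(-13 + W))
(4539830 + f(-871))/(71686 - 437204/217614) = (4539830 + (-585 - 871)/(-13 - 871))/(71686 - 437204/217614) = (4539830 - 1456/(-884))/(71686 - 437204*1/217614) = (4539830 - 1/884*(-1456))/(71686 - 218602/108807) = (4539830 + 28/17)/(7799720000/108807) = (77177138/17)*(108807/7799720000) = 4198706427183/66297620000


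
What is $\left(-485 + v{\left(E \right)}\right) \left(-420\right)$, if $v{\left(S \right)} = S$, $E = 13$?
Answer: $198240$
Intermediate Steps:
$\left(-485 + v{\left(E \right)}\right) \left(-420\right) = \left(-485 + 13\right) \left(-420\right) = \left(-472\right) \left(-420\right) = 198240$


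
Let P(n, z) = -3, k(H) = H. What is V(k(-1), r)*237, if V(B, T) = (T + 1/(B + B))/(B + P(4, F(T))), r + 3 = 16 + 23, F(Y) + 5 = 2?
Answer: -16827/8 ≈ -2103.4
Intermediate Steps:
F(Y) = -3 (F(Y) = -5 + 2 = -3)
r = 36 (r = -3 + (16 + 23) = -3 + 39 = 36)
V(B, T) = (T + 1/(2*B))/(-3 + B) (V(B, T) = (T + 1/(B + B))/(B - 3) = (T + 1/(2*B))/(-3 + B))
V(k(-1), r)*237 = ((½ - 1*36)/((-1)*(-3 - 1)))*237 = -1*(½ - 36)/(-4)*237 = -1*(-¼)*(-71/2)*237 = -71/8*237 = -16827/8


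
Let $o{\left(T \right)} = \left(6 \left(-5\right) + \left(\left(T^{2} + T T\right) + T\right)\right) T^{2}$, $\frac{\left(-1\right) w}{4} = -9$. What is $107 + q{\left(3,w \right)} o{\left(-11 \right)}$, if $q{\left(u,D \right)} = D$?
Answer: $875663$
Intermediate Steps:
$w = 36$ ($w = \left(-4\right) \left(-9\right) = 36$)
$o{\left(T \right)} = T^{2} \left(-30 + T + 2 T^{2}\right)$ ($o{\left(T \right)} = \left(-30 + \left(\left(T^{2} + T^{2}\right) + T\right)\right) T^{2} = \left(-30 + \left(2 T^{2} + T\right)\right) T^{2} = \left(-30 + \left(T + 2 T^{2}\right)\right) T^{2} = \left(-30 + T + 2 T^{2}\right) T^{2} = T^{2} \left(-30 + T + 2 T^{2}\right)$)
$107 + q{\left(3,w \right)} o{\left(-11 \right)} = 107 + 36 \left(-11\right)^{2} \left(-30 - 11 + 2 \left(-11\right)^{2}\right) = 107 + 36 \cdot 121 \left(-30 - 11 + 2 \cdot 121\right) = 107 + 36 \cdot 121 \left(-30 - 11 + 242\right) = 107 + 36 \cdot 121 \cdot 201 = 107 + 36 \cdot 24321 = 107 + 875556 = 875663$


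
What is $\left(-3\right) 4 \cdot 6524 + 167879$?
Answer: $89591$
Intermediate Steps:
$\left(-3\right) 4 \cdot 6524 + 167879 = \left(-12\right) 6524 + 167879 = -78288 + 167879 = 89591$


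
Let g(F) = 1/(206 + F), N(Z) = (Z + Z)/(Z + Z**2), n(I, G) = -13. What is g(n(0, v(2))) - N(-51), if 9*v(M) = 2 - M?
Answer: 218/4825 ≈ 0.045181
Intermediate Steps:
v(M) = 2/9 - M/9 (v(M) = (2 - M)/9 = 2/9 - M/9)
N(Z) = 2*Z/(Z + Z**2) (N(Z) = (2*Z)/(Z + Z**2) = 2*Z/(Z + Z**2))
g(n(0, v(2))) - N(-51) = 1/(206 - 13) - 2/(1 - 51) = 1/193 - 2/(-50) = 1/193 - 2*(-1)/50 = 1/193 - 1*(-1/25) = 1/193 + 1/25 = 218/4825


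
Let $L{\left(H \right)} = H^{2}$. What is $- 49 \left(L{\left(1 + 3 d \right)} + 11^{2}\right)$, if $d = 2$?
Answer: $-8330$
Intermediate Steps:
$- 49 \left(L{\left(1 + 3 d \right)} + 11^{2}\right) = - 49 \left(\left(1 + 3 \cdot 2\right)^{2} + 11^{2}\right) = - 49 \left(\left(1 + 6\right)^{2} + 121\right) = - 49 \left(7^{2} + 121\right) = - 49 \left(49 + 121\right) = \left(-49\right) 170 = -8330$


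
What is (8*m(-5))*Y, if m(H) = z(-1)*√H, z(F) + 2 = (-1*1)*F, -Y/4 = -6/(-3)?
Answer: 64*I*√5 ≈ 143.11*I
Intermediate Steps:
Y = -8 (Y = -(-24)/(-3) = -(-24)*(-1)/3 = -4*2 = -8)
z(F) = -2 - F (z(F) = -2 + (-1*1)*F = -2 - F)
m(H) = -√H (m(H) = (-2 - 1*(-1))*√H = (-2 + 1)*√H = -√H)
(8*m(-5))*Y = (8*(-√(-5)))*(-8) = (8*(-I*√5))*(-8) = -8*I*√5*(-8) = 64*I*√5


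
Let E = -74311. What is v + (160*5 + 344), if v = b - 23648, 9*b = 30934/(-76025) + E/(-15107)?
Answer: -25845485929107/1148509675 ≈ -22504.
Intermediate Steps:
b = 575797093/1148509675 (b = (30934/(-76025) - 74311/(-15107))/9 = (30934*(-1/76025) - 74311*(-1/15107))/9 = (-30934/76025 + 74311/15107)/9 = (⅑)*(5182173837/1148509675) = 575797093/1148509675 ≈ 0.50134)
v = -27159380997307/1148509675 (v = 575797093/1148509675 - 23648 = -27159380997307/1148509675 ≈ -23648.)
v + (160*5 + 344) = -27159380997307/1148509675 + (160*5 + 344) = -27159380997307/1148509675 + (800 + 344) = -27159380997307/1148509675 + 1144 = -25845485929107/1148509675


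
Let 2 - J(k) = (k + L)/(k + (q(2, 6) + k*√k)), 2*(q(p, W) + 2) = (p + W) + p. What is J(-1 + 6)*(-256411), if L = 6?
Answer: -53846310/61 + 14102605*√5/61 ≈ -3.6577e+5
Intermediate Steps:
q(p, W) = -2 + p + W/2 (q(p, W) = -2 + ((p + W) + p)/2 = -2 + ((W + p) + p)/2 = -2 + (W + 2*p)/2 = -2 + (p + W/2) = -2 + p + W/2)
J(k) = 2 - (6 + k)/(3 + k + k^(3/2)) (J(k) = 2 - (k + 6)/(k + ((-2 + 2 + (½)*6) + k*√k)) = 2 - (6 + k)/(k + ((-2 + 2 + 3) + k^(3/2))) = 2 - (6 + k)/(k + (3 + k^(3/2))) = 2 - (6 + k)/(3 + k + k^(3/2)))
J(-1 + 6)*(-256411) = (((-1 + 6) + 2*(-1 + 6)^(3/2))/(3 + (-1 + 6) + (-1 + 6)^(3/2)))*(-256411) = ((5 + 2*5^(3/2))/(3 + 5 + 5^(3/2)))*(-256411) = ((5 + 2*(5*√5))/(3 + 5 + 5*√5))*(-256411) = ((5 + 10*√5)/(8 + 5*√5))*(-256411) = -256411*(5 + 10*√5)/(8 + 5*√5)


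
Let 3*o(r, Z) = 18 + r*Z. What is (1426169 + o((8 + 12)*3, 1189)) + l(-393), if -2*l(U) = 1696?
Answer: 1449107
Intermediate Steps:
o(r, Z) = 6 + Z*r/3 (o(r, Z) = (18 + r*Z)/3 = (18 + Z*r)/3 = 6 + Z*r/3)
l(U) = -848 (l(U) = -1/2*1696 = -848)
(1426169 + o((8 + 12)*3, 1189)) + l(-393) = (1426169 + (6 + (1/3)*1189*((8 + 12)*3))) - 848 = (1426169 + (6 + (1/3)*1189*(20*3))) - 848 = (1426169 + (6 + (1/3)*1189*60)) - 848 = (1426169 + (6 + 23780)) - 848 = (1426169 + 23786) - 848 = 1449955 - 848 = 1449107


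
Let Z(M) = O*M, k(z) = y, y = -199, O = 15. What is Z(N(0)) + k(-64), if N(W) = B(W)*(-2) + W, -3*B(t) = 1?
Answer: -189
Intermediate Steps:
B(t) = -⅓ (B(t) = -⅓*1 = -⅓)
k(z) = -199
N(W) = ⅔ + W (N(W) = -⅓*(-2) + W = ⅔ + W)
Z(M) = 15*M
Z(N(0)) + k(-64) = 15*(⅔ + 0) - 199 = 15*(⅔) - 199 = 10 - 199 = -189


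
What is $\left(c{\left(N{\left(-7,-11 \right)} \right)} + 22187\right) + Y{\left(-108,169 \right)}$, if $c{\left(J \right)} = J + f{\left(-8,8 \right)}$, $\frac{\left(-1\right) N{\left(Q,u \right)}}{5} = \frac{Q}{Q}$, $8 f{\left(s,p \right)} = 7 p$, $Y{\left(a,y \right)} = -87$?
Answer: $22102$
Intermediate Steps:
$f{\left(s,p \right)} = \frac{7 p}{8}$
$N{\left(Q,u \right)} = -5$ ($N{\left(Q,u \right)} = - 5 \frac{Q}{Q} = \left(-5\right) 1 = -5$)
$c{\left(J \right)} = 7 + J$ ($c{\left(J \right)} = J + \frac{7}{8} \cdot 8 = J + 7 = 7 + J$)
$\left(c{\left(N{\left(-7,-11 \right)} \right)} + 22187\right) + Y{\left(-108,169 \right)} = \left(\left(7 - 5\right) + 22187\right) - 87 = \left(2 + 22187\right) - 87 = 22189 - 87 = 22102$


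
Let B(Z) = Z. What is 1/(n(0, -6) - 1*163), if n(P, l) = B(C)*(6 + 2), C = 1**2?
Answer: -1/155 ≈ -0.0064516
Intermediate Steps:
C = 1
n(P, l) = 8 (n(P, l) = 1*(6 + 2) = 1*8 = 8)
1/(n(0, -6) - 1*163) = 1/(8 - 1*163) = 1/(8 - 163) = 1/(-155) = -1/155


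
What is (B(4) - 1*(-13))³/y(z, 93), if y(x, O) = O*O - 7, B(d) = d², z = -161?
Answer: 841/298 ≈ 2.8221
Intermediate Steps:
y(x, O) = -7 + O² (y(x, O) = O² - 7 = -7 + O²)
(B(4) - 1*(-13))³/y(z, 93) = (4² - 1*(-13))³/(-7 + 93²) = (16 + 13)³/(-7 + 8649) = 29³/8642 = 24389*(1/8642) = 841/298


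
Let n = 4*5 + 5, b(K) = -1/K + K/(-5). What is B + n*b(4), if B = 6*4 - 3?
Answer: -21/4 ≈ -5.2500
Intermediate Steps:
b(K) = -1/K - K/5 (b(K) = -1/K + K*(-⅕) = -1/K - K/5)
B = 21 (B = 24 - 3 = 21)
n = 25 (n = 20 + 5 = 25)
B + n*b(4) = 21 + 25*(-1/4 - ⅕*4) = 21 + 25*(-1*¼ - ⅘) = 21 + 25*(-¼ - ⅘) = 21 + 25*(-21/20) = 21 - 105/4 = -21/4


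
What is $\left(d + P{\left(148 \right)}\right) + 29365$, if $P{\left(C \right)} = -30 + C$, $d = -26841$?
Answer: $2642$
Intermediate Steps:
$\left(d + P{\left(148 \right)}\right) + 29365 = \left(-26841 + \left(-30 + 148\right)\right) + 29365 = \left(-26841 + 118\right) + 29365 = -26723 + 29365 = 2642$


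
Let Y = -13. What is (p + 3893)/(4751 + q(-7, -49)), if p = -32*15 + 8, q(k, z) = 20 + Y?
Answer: 3421/4758 ≈ 0.71900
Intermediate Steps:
q(k, z) = 7 (q(k, z) = 20 - 13 = 7)
p = -472 (p = -480 + 8 = -472)
(p + 3893)/(4751 + q(-7, -49)) = (-472 + 3893)/(4751 + 7) = 3421/4758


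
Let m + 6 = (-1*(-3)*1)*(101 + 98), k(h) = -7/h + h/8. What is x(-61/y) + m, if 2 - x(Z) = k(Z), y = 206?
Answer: 57240409/100528 ≈ 569.40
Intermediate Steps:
k(h) = -7/h + h/8 (k(h) = -7/h + h*(⅛) = -7/h + h/8)
x(Z) = 2 + 7/Z - Z/8 (x(Z) = 2 - (-7/Z + Z/8) = 2 + (7/Z - Z/8) = 2 + 7/Z - Z/8)
m = 591 (m = -6 + (-1*(-3)*1)*(101 + 98) = -6 + (3*1)*199 = -6 + 3*199 = -6 + 597 = 591)
x(-61/y) + m = (2 + 7/((-61/206)) - (-61)/(8*206)) + 591 = (2 + 7/((-61*1/206)) - (-61)/(8*206)) + 591 = (2 + 7/(-61/206) - ⅛*(-61/206)) + 591 = (2 + 7*(-206/61) + 61/1648) + 591 = (2 - 1442/61 + 61/1648) + 591 = -2171639/100528 + 591 = 57240409/100528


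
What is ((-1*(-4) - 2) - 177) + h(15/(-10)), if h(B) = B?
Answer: -353/2 ≈ -176.50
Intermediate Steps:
((-1*(-4) - 2) - 177) + h(15/(-10)) = ((-1*(-4) - 2) - 177) + 15/(-10) = ((4 - 2) - 177) + 15*(-⅒) = (2 - 177) - 3/2 = -175 - 3/2 = -353/2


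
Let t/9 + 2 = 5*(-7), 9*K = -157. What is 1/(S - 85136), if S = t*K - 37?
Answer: -1/79364 ≈ -1.2600e-5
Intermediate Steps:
K = -157/9 (K = (⅑)*(-157) = -157/9 ≈ -17.444)
t = -333 (t = -18 + 9*(5*(-7)) = -18 + 9*(-35) = -18 - 315 = -333)
S = 5772 (S = -333*(-157/9) - 37 = 5809 - 37 = 5772)
1/(S - 85136) = 1/(5772 - 85136) = 1/(-79364) = -1/79364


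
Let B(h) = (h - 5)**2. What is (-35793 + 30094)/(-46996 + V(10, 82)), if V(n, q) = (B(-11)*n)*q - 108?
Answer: -5699/162816 ≈ -0.035003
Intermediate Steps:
B(h) = (-5 + h)**2
V(n, q) = -108 + 256*n*q (V(n, q) = ((-5 - 11)**2*n)*q - 108 = ((-16)**2*n)*q - 108 = (256*n)*q - 108 = 256*n*q - 108 = -108 + 256*n*q)
(-35793 + 30094)/(-46996 + V(10, 82)) = (-35793 + 30094)/(-46996 + (-108 + 256*10*82)) = -5699/(-46996 + (-108 + 209920)) = -5699/(-46996 + 209812) = -5699/162816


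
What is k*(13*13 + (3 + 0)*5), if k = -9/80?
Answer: -207/10 ≈ -20.700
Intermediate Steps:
k = -9/80 (k = -9*1/80 = -9/80 ≈ -0.11250)
k*(13*13 + (3 + 0)*5) = -9*(13*13 + (3 + 0)*5)/80 = -9*(169 + 3*5)/80 = -9*(169 + 15)/80 = -9/80*184 = -207/10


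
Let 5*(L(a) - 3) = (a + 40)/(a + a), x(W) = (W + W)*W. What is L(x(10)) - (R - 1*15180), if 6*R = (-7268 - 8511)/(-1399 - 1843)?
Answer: 7383156781/486300 ≈ 15182.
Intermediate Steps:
R = 15779/19452 (R = ((-7268 - 8511)/(-1399 - 1843))/6 = (-15779/(-3242))/6 = (-15779*(-1/3242))/6 = (⅙)*(15779/3242) = 15779/19452 ≈ 0.81118)
x(W) = 2*W² (x(W) = (2*W)*W = 2*W²)
L(a) = 3 + (40 + a)/(10*a) (L(a) = 3 + ((a + 40)/(a + a))/5 = 3 + ((40 + a)/((2*a)))/5 = 3 + ((40 + a)*(1/(2*a)))/5 = 3 + ((40 + a)/(2*a))/5 = 3 + (40 + a)/(10*a))
L(x(10)) - (R - 1*15180) = (31/10 + 4/((2*10²))) - (15779/19452 - 1*15180) = (31/10 + 4/((2*100))) - (15779/19452 - 15180) = (31/10 + 4/200) - 1*(-295265581/19452) = (31/10 + 4*(1/200)) + 295265581/19452 = (31/10 + 1/50) + 295265581/19452 = 78/25 + 295265581/19452 = 7383156781/486300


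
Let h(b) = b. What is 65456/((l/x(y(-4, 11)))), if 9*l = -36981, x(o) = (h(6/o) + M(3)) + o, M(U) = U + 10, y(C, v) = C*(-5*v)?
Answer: -838916824/225995 ≈ -3712.1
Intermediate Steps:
y(C, v) = -5*C*v
M(U) = 10 + U
x(o) = 13 + o + 6/o (x(o) = (6/o + (10 + 3)) + o = (6/o + 13) + o = (13 + 6/o) + o = 13 + o + 6/o)
l = -4109 (l = (1/9)*(-36981) = -4109)
65456/((l/x(y(-4, 11)))) = 65456/((-4109/(13 - 5*(-4)*11 + 6/((-5*(-4)*11))))) = 65456/((-4109/(13 + 220 + 6/220))) = 65456/((-4109/(13 + 220 + 6*(1/220)))) = 65456/((-4109/(13 + 220 + 3/110))) = 65456/((-4109/25633/110)) = 65456/((-4109*110/25633)) = 65456/(-451990/25633) = 65456*(-25633/451990) = -838916824/225995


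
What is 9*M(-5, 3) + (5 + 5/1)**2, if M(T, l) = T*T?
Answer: 325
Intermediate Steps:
M(T, l) = T**2
9*M(-5, 3) + (5 + 5/1)**2 = 9*(-5)**2 + (5 + 5/1)**2 = 9*25 + (5 + 5*1)**2 = 225 + (5 + 5)**2 = 225 + 10**2 = 225 + 100 = 325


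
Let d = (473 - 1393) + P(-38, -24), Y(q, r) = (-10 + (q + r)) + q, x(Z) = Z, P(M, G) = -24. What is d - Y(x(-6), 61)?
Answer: -983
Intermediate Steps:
Y(q, r) = -10 + r + 2*q (Y(q, r) = (-10 + q + r) + q = -10 + r + 2*q)
d = -944 (d = (473 - 1393) - 24 = -920 - 24 = -944)
d - Y(x(-6), 61) = -944 - (-10 + 61 + 2*(-6)) = -944 - (-10 + 61 - 12) = -944 - 1*39 = -944 - 39 = -983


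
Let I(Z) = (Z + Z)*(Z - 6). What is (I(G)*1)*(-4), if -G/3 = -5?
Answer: -1080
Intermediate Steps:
G = 15 (G = -3*(-5) = 15)
I(Z) = 2*Z*(-6 + Z) (I(Z) = (2*Z)*(-6 + Z) = 2*Z*(-6 + Z))
(I(G)*1)*(-4) = ((2*15*(-6 + 15))*1)*(-4) = ((2*15*9)*1)*(-4) = (270*1)*(-4) = 270*(-4) = -1080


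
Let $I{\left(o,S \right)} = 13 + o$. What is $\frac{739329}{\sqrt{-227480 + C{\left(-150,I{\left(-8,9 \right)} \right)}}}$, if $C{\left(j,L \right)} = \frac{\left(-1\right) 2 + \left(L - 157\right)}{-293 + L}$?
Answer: $- \frac{8871948 i \sqrt{32757043}}{32757043} \approx - 1550.1 i$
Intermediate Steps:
$C{\left(j,L \right)} = \frac{-159 + L}{-293 + L}$ ($C{\left(j,L \right)} = \frac{-2 + \left(-157 + L\right)}{-293 + L} = \frac{-159 + L}{-293 + L}$)
$\frac{739329}{\sqrt{-227480 + C{\left(-150,I{\left(-8,9 \right)} \right)}}} = \frac{739329}{\sqrt{-227480 + \frac{-159 + \left(13 - 8\right)}{-293 + \left(13 - 8\right)}}} = \frac{739329}{\sqrt{-227480 + \frac{-159 + 5}{-293 + 5}}} = \frac{739329}{\sqrt{-227480 + \frac{1}{-288} \left(-154\right)}} = \frac{739329}{\sqrt{-227480 - - \frac{77}{144}}} = \frac{739329}{\sqrt{-227480 + \frac{77}{144}}} = \frac{739329}{\sqrt{- \frac{32757043}{144}}} = \frac{739329}{\frac{1}{12} i \sqrt{32757043}} = 739329 \left(- \frac{12 i \sqrt{32757043}}{32757043}\right) = - \frac{8871948 i \sqrt{32757043}}{32757043}$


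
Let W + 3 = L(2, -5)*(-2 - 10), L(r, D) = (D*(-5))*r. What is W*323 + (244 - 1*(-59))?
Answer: -194466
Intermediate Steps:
L(r, D) = -5*D*r (L(r, D) = (-5*D)*r = -5*D*r)
W = -603 (W = -3 + (-5*(-5)*2)*(-2 - 10) = -3 + 50*(-12) = -3 - 600 = -603)
W*323 + (244 - 1*(-59)) = -603*323 + (244 - 1*(-59)) = -194769 + (244 + 59) = -194769 + 303 = -194466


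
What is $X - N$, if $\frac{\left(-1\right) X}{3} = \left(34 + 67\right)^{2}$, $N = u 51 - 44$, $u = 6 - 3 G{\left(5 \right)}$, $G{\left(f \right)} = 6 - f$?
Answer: $-30712$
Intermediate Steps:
$u = 3$ ($u = 6 - 3 \left(6 - 5\right) = 6 - 3 = 3$)
$N = 109$ ($N = 3 \cdot 51 - 44 = 153 - 44 = 109$)
$X = -30603$ ($X = - 3 \left(34 + 67\right)^{2} = - 3 \cdot 101^{2} = \left(-3\right) 10201 = -30603$)
$X - N = -30603 - 109 = -30712$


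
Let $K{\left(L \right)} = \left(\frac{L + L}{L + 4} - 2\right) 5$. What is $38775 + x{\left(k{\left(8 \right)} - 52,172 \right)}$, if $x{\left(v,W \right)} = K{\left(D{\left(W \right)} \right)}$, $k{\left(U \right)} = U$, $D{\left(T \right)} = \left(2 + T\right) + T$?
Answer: $\frac{1357121}{35} \approx 38775.0$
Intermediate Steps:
$D{\left(T \right)} = 2 + 2 T$
$K{\left(L \right)} = -10 + \frac{10 L}{4 + L}$ ($K{\left(L \right)} = \left(\frac{2 L}{4 + L} - 2\right) 5 = \left(-2 + \frac{2 L}{4 + L}\right) 5 = -10 + \frac{10 L}{4 + L}$)
$x{\left(v,W \right)} = - \frac{40}{6 + 2 W}$ ($x{\left(v,W \right)} = - \frac{40}{4 + \left(2 + 2 W\right)} = - \frac{40}{6 + 2 W}$)
$38775 + x{\left(k{\left(8 \right)} - 52,172 \right)} = 38775 - \frac{20}{3 + 172} = 38775 - \frac{20}{175} = 38775 - \frac{4}{35} = \frac{1357121}{35}$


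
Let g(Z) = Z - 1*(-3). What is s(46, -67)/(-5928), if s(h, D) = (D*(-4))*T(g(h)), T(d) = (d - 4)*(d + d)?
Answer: -49245/247 ≈ -199.37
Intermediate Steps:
g(Z) = 3 + Z (g(Z) = Z + 3 = 3 + Z)
T(d) = 2*d*(-4 + d) (T(d) = (-4 + d)*(2*d) = 2*d*(-4 + d))
s(h, D) = -8*D*(-1 + h)*(3 + h) (s(h, D) = (D*(-4))*(2*(3 + h)*(-4 + (3 + h))) = (-4*D)*(2*(3 + h)*(-1 + h)) = (-4*D)*(2*(-1 + h)*(3 + h)) = -8*D*(-1 + h)*(3 + h))
s(46, -67)/(-5928) = -8*(-67)*(-1 + 46)*(3 + 46)/(-5928) = -8*(-67)*45*49*(-1/5928) = 1181880*(-1/5928) = -49245/247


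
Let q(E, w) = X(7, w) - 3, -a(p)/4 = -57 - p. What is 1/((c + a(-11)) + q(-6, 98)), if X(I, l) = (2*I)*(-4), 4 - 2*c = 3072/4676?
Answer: 1169/148079 ≈ 0.0078944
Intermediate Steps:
c = 1954/1169 (c = 2 - 1536/4676 = 2 - ½*768/1169 = 2 - 384/1169 = 1954/1169 ≈ 1.6715)
a(p) = 228 + 4*p (a(p) = -4*(-57 - p) = 228 + 4*p)
X(I, l) = -8*I
q(E, w) = -59 (q(E, w) = -8*7 - 3 = -56 - 3 = -59)
1/((c + a(-11)) + q(-6, 98)) = 1/((1954/1169 + (228 + 4*(-11))) - 59) = 1/((1954/1169 + (228 - 44)) - 59) = 1/((1954/1169 + 184) - 59) = 1/(217050/1169 - 59) = 1/(148079/1169) = 1169/148079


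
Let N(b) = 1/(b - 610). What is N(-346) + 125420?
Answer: 119901519/956 ≈ 1.2542e+5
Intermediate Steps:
N(b) = 1/(-610 + b)
N(-346) + 125420 = 1/(-610 - 346) + 125420 = 1/(-956) + 125420 = -1/956 + 125420 = 119901519/956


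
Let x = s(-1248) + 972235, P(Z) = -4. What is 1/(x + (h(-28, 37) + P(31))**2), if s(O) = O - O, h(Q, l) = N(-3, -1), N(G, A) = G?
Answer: 1/972284 ≈ 1.0285e-6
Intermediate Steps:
h(Q, l) = -3
s(O) = 0
x = 972235 (x = 0 + 972235 = 972235)
1/(x + (h(-28, 37) + P(31))**2) = 1/(972235 + (-3 - 4)**2) = 1/(972235 + (-7)**2) = 1/(972235 + 49) = 1/972284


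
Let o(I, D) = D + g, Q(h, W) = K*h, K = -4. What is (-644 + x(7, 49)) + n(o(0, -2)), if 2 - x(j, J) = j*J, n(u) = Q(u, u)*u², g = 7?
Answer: -1485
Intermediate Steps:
Q(h, W) = -4*h
o(I, D) = 7 + D (o(I, D) = D + 7 = 7 + D)
n(u) = -4*u³ (n(u) = (-4*u)*u² = -4*u³)
x(j, J) = 2 - J*j (x(j, J) = 2 - j*J = 2 - J*j)
(-644 + x(7, 49)) + n(o(0, -2)) = (-644 + (2 - 1*49*7)) - 4*(7 - 2)³ = (-644 + (2 - 343)) - 4*5³ = (-644 - 341) - 4*125 = -985 - 500 = -1485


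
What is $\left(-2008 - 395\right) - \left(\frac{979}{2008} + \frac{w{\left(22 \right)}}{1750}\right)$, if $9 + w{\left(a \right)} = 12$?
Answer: $- \frac{4222930637}{1757000} \approx -2403.5$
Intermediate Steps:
$w{\left(a \right)} = 3$ ($w{\left(a \right)} = -9 + 12 = 3$)
$\left(-2008 - 395\right) - \left(\frac{979}{2008} + \frac{w{\left(22 \right)}}{1750}\right) = \left(-2008 - 395\right) - \left(\frac{979}{2008} + \frac{3}{1750}\right) = -2403 - \left(979 \cdot \frac{1}{2008} + 3 \cdot \frac{1}{1750}\right) = -2403 - \left(\frac{979}{2008} + \frac{3}{1750}\right) = -2403 - \frac{859637}{1757000} = - \frac{4222930637}{1757000}$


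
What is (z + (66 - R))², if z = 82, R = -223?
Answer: 137641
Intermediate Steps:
(z + (66 - R))² = (82 + (66 - 1*(-223)))² = (82 + (66 + 223))² = (82 + 289)² = 371² = 137641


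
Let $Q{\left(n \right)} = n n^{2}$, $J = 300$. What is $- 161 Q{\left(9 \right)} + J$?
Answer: $-117069$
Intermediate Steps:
$Q{\left(n \right)} = n^{3}$
$- 161 Q{\left(9 \right)} + J = - 161 \cdot 9^{3} + 300 = \left(-161\right) 729 + 300 = -117369 + 300 = -117069$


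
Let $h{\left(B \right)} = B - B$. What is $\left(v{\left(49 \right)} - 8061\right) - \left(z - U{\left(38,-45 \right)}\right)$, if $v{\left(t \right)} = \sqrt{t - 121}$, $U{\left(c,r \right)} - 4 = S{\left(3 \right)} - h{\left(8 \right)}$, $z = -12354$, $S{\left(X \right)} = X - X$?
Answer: $4297 + 6 i \sqrt{2} \approx 4297.0 + 8.4853 i$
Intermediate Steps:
$h{\left(B \right)} = 0$
$S{\left(X \right)} = 0$
$U{\left(c,r \right)} = 4$ ($U{\left(c,r \right)} = 4 + \left(0 - 0\right) = 4 + \left(0 + 0\right) = 4 + 0 = 4$)
$v{\left(t \right)} = \sqrt{-121 + t}$
$\left(v{\left(49 \right)} - 8061\right) - \left(z - U{\left(38,-45 \right)}\right) = \left(\sqrt{-121 + 49} - 8061\right) + \left(4 - -12354\right) = \left(\sqrt{-72} - 8061\right) + \left(4 + 12354\right) = \left(6 i \sqrt{2} - 8061\right) + 12358 = \left(-8061 + 6 i \sqrt{2}\right) + 12358 = 4297 + 6 i \sqrt{2}$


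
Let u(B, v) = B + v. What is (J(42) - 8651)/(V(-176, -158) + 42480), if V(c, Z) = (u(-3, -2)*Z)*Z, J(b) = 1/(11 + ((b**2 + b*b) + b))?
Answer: 3097923/29485954 ≈ 0.10506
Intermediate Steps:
J(b) = 1/(11 + b + 2*b**2) (J(b) = 1/(11 + ((b**2 + b**2) + b)) = 1/(11 + (2*b**2 + b)) = 1/(11 + (b + 2*b**2)) = 1/(11 + b + 2*b**2))
V(c, Z) = -5*Z**2 (V(c, Z) = ((-3 - 2)*Z)*Z = (-5*Z)*Z = -5*Z**2)
(J(42) - 8651)/(V(-176, -158) + 42480) = (1/(11 + 42 + 2*42**2) - 8651)/(-5*(-158)**2 + 42480) = (1/(11 + 42 + 2*1764) - 8651)/(-5*24964 + 42480) = (1/(11 + 42 + 3528) - 8651)/(-124820 + 42480) = (1/3581 - 8651)/(-82340) = (1/3581 - 8651)*(-1/82340) = -30979230/3581*(-1/82340) = 3097923/29485954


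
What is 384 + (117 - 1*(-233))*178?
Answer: 62684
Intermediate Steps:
384 + (117 - 1*(-233))*178 = 384 + (117 + 233)*178 = 384 + 350*178 = 384 + 62300 = 62684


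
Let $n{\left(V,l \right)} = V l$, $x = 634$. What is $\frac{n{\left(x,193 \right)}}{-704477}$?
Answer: $- \frac{122362}{704477} \approx -0.17369$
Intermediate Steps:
$\frac{n{\left(x,193 \right)}}{-704477} = \frac{634 \cdot 193}{-704477} = 122362 \left(- \frac{1}{704477}\right) = - \frac{122362}{704477}$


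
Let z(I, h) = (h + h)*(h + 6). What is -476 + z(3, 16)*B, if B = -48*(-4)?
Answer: 134692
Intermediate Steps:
B = 192
z(I, h) = 2*h*(6 + h) (z(I, h) = (2*h)*(6 + h) = 2*h*(6 + h))
-476 + z(3, 16)*B = -476 + (2*16*(6 + 16))*192 = -476 + (2*16*22)*192 = -476 + 704*192 = -476 + 135168 = 134692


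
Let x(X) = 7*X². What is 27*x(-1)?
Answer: 189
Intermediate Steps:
27*x(-1) = 27*(7*(-1)²) = 27*(7*1) = 27*7 = 189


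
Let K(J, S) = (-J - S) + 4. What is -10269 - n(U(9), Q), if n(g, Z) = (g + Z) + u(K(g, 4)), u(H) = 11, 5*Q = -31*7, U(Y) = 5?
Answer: -51208/5 ≈ -10242.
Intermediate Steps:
K(J, S) = 4 - J - S
Q = -217/5 (Q = (-31*7)/5 = (⅕)*(-217) = -217/5 ≈ -43.400)
n(g, Z) = 11 + Z + g (n(g, Z) = (g + Z) + 11 = (Z + g) + 11 = 11 + Z + g)
-10269 - n(U(9), Q) = -10269 - (11 - 217/5 + 5) = -10269 - 1*(-137/5) = -10269 + 137/5 = -51208/5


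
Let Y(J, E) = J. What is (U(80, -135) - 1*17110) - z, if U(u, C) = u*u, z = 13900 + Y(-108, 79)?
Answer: -24502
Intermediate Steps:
z = 13792 (z = 13900 - 108 = 13792)
U(u, C) = u**2
(U(80, -135) - 1*17110) - z = (80**2 - 1*17110) - 1*13792 = (6400 - 17110) - 13792 = -10710 - 13792 = -24502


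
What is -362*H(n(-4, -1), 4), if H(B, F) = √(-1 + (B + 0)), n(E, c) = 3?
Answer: -362*√2 ≈ -511.95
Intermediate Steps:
H(B, F) = √(-1 + B)
-362*H(n(-4, -1), 4) = -362*√(-1 + 3) = -362*√2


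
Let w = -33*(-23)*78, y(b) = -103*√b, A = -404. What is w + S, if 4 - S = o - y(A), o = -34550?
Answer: 93756 - 206*I*√101 ≈ 93756.0 - 2070.3*I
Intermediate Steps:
S = 34554 - 206*I*√101 (S = 4 - (-34550 - (-103)*√(-404)) = 4 - (-34550 - (-103)*2*I*√101) = 4 - (-34550 - (-206)*I*√101) = 4 - (-34550 + 206*I*√101) = 4 + (34550 - 206*I*√101) = 34554 - 206*I*√101 ≈ 34554.0 - 2070.3*I)
w = 59202 (w = 759*78 = 59202)
w + S = 59202 + (34554 - 206*I*√101) = 93756 - 206*I*√101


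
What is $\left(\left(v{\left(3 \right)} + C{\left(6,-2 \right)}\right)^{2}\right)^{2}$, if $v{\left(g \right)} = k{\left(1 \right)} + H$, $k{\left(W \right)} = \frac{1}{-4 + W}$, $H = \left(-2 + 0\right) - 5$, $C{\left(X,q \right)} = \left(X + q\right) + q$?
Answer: $\frac{65536}{81} \approx 809.09$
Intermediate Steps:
$C{\left(X,q \right)} = X + 2 q$
$H = -7$ ($H = -2 - 5 = -7$)
$v{\left(g \right)} = - \frac{22}{3}$ ($v{\left(g \right)} = \frac{1}{-4 + 1} - 7 = \frac{1}{-3} - 7 = - \frac{1}{3} - 7 = - \frac{22}{3}$)
$\left(\left(v{\left(3 \right)} + C{\left(6,-2 \right)}\right)^{2}\right)^{2} = \left(\left(- \frac{22}{3} + \left(6 + 2 \left(-2\right)\right)\right)^{2}\right)^{2} = \left(\left(- \frac{22}{3} + \left(6 - 4\right)\right)^{2}\right)^{2} = \left(\left(- \frac{22}{3} + 2\right)^{2}\right)^{2} = \left(\left(- \frac{16}{3}\right)^{2}\right)^{2} = \left(\frac{256}{9}\right)^{2} = \frac{65536}{81}$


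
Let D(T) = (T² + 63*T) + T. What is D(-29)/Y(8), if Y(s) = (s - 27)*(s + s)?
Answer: 1015/304 ≈ 3.3388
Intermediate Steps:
Y(s) = 2*s*(-27 + s) (Y(s) = (-27 + s)*(2*s) = 2*s*(-27 + s))
D(T) = T² + 64*T
D(-29)/Y(8) = (-29*(64 - 29))/((2*8*(-27 + 8))) = (-29*35)/((2*8*(-19))) = -1015/(-304) = -1015*(-1/304) = 1015/304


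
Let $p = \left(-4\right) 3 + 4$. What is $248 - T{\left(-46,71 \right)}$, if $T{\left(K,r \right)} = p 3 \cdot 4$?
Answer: $344$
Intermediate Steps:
$p = -8$ ($p = -12 + 4 = -8$)
$T{\left(K,r \right)} = -96$ ($T{\left(K,r \right)} = - 8 \cdot 3 \cdot 4 = \left(-8\right) 12 = -96$)
$248 - T{\left(-46,71 \right)} = 248 - -96 = 248 + 96 = 344$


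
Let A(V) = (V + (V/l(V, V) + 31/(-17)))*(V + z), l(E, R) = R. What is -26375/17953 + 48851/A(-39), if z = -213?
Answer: 10409693551/3062853612 ≈ 3.3987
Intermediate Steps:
A(V) = (-213 + V)*(-14/17 + V) (A(V) = (V + (V/V + 31/(-17)))*(V - 213) = (V + (1 + 31*(-1/17)))*(-213 + V) = (V + (1 - 31/17))*(-213 + V) = (V - 14/17)*(-213 + V) = (-14/17 + V)*(-213 + V) = (-213 + V)*(-14/17 + V))
-26375/17953 + 48851/A(-39) = -26375/17953 + 48851/(2982/17 + (-39)**2 - 3635/17*(-39)) = -26375*1/17953 + 48851/(2982/17 + 1521 + 141765/17) = -26375/17953 + 48851/(170604/17) = -26375/17953 + 48851*(17/170604) = -26375/17953 + 830467/170604 = 10409693551/3062853612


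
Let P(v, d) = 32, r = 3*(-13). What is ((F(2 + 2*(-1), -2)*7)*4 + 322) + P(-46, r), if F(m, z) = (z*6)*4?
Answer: -990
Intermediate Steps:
r = -39
F(m, z) = 24*z (F(m, z) = (6*z)*4 = 24*z)
((F(2 + 2*(-1), -2)*7)*4 + 322) + P(-46, r) = (((24*(-2))*7)*4 + 322) + 32 = (-48*7*4 + 322) + 32 = (-336*4 + 322) + 32 = (-1344 + 322) + 32 = -1022 + 32 = -990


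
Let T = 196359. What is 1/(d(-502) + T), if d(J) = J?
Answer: 1/195857 ≈ 5.1058e-6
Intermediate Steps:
1/(d(-502) + T) = 1/(-502 + 196359) = 1/195857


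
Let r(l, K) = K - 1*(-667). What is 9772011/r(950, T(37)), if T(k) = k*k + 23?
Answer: 9772011/2059 ≈ 4746.0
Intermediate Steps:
T(k) = 23 + k² (T(k) = k² + 23 = 23 + k²)
r(l, K) = 667 + K (r(l, K) = K + 667 = 667 + K)
9772011/r(950, T(37)) = 9772011/(667 + (23 + 37²)) = 9772011/(667 + (23 + 1369)) = 9772011/(667 + 1392) = 9772011/2059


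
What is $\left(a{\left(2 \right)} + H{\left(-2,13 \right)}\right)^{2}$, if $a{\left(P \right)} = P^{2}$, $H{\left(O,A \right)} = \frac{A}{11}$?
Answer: $\frac{3249}{121} \approx 26.851$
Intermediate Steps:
$H{\left(O,A \right)} = \frac{A}{11}$ ($H{\left(O,A \right)} = A \frac{1}{11} = \frac{A}{11}$)
$\left(a{\left(2 \right)} + H{\left(-2,13 \right)}\right)^{2} = \left(2^{2} + \frac{1}{11} \cdot 13\right)^{2} = \left(4 + \frac{13}{11}\right)^{2} = \left(\frac{57}{11}\right)^{2} = \frac{3249}{121}$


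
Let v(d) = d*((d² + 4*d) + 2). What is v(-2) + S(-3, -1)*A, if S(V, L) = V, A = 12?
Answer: -32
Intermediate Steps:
v(d) = d*(2 + d² + 4*d)
v(-2) + S(-3, -1)*A = -2*(2 + (-2)² + 4*(-2)) - 3*12 = -2*(2 + 4 - 8) - 36 = -2*(-2) - 36 = 4 - 36 = -32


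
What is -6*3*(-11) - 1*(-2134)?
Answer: 2332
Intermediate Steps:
-6*3*(-11) - 1*(-2134) = -18*(-11) + 2134 = 198 + 2134 = 2332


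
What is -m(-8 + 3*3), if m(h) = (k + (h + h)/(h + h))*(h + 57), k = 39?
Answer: -2320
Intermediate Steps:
m(h) = 2280 + 40*h (m(h) = (39 + (h + h)/(h + h))*(h + 57) = (39 + (2*h)/((2*h)))*(57 + h) = (39 + (2*h)*(1/(2*h)))*(57 + h) = (39 + 1)*(57 + h) = 40*(57 + h) = 2280 + 40*h)
-m(-8 + 3*3) = -(2280 + 40*(-8 + 3*3)) = -(2280 + 40*(-8 + 9)) = -(2280 + 40*1) = -(2280 + 40) = -1*2320 = -2320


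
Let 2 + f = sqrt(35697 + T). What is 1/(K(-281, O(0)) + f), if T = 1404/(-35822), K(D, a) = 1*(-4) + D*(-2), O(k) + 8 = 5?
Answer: 9958516/4897566631 - sqrt(11451724994415)/4897566631 ≈ 0.0013424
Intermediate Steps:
O(k) = -3 (O(k) = -8 + 5 = -3)
K(D, a) = -4 - 2*D
T = -702/17911 (T = 1404*(-1/35822) = -702/17911 ≈ -0.039194)
f = -2 + sqrt(11451724994415)/17911 (f = -2 + sqrt(35697 - 702/17911) = -2 + sqrt(639368265/17911) = -2 + sqrt(11451724994415)/17911 ≈ 186.94)
1/(K(-281, O(0)) + f) = 1/((-4 - 2*(-281)) + (-2 + sqrt(11451724994415)/17911)) = 1/((-4 + 562) + (-2 + sqrt(11451724994415)/17911)) = 1/(558 + (-2 + sqrt(11451724994415)/17911)) = 1/(556 + sqrt(11451724994415)/17911)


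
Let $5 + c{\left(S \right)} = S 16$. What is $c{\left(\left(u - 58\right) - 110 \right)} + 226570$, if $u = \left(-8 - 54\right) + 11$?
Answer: $223061$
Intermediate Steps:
$u = -51$ ($u = -62 + 11 = -51$)
$c{\left(S \right)} = -5 + 16 S$ ($c{\left(S \right)} = -5 + S 16 = -5 + 16 S$)
$c{\left(\left(u - 58\right) - 110 \right)} + 226570 = \left(-5 + 16 \left(\left(-51 - 58\right) - 110\right)\right) + 226570 = \left(-5 + 16 \left(-109 - 110\right)\right) + 226570 = \left(-5 + 16 \left(-219\right)\right) + 226570 = \left(-5 - 3504\right) + 226570 = -3509 + 226570 = 223061$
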